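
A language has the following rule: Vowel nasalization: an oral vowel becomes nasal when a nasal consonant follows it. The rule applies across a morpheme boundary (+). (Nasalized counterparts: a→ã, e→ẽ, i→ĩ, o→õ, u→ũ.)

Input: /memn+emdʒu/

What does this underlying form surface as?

/e/ before nasal /m/ → [ẽ]
/e/ before nasal /m/ → [ẽ]

[mẽmn+ẽmdʒu]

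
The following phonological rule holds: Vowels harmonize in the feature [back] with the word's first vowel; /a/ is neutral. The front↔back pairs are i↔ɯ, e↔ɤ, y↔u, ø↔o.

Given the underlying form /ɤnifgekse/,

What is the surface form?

/i/ harmonizes with /ɤ/ ([+back]) → [ɯ]
/e/ harmonizes with /ɤ/ ([+back]) → [ɤ]
/e/ harmonizes with /ɤ/ ([+back]) → [ɤ]

[ɤnɯfgɤksɤ]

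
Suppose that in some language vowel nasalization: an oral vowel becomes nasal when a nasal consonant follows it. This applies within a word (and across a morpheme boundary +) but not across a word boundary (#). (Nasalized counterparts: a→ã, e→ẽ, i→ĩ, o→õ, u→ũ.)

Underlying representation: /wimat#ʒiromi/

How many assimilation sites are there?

/i/ before nasal /m/ → [ĩ]
/o/ before nasal /m/ → [õ]
2 segments change.

2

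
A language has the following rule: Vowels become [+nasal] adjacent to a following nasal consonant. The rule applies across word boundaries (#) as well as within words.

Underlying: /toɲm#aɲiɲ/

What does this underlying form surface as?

/o/ before nasal /ɲ/ → [õ]
/a/ before nasal /ɲ/ → [ã]
/i/ before nasal /ɲ/ → [ĩ]

[tõɲm#ãɲĩɲ]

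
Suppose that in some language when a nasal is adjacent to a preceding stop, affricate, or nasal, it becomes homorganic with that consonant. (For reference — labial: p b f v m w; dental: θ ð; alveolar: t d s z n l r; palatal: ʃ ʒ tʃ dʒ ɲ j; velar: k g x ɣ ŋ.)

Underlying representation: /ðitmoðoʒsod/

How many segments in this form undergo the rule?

1

/m/ after /t/ (alveolar) → [n]
1 segment changes.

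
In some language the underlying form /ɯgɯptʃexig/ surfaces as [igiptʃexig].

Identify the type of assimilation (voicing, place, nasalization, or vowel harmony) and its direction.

vowel harmony, regressive

/ɯ/→[i] /ɯ/→[i].
Vowels agree with the last vowel, so the harmony is regressive.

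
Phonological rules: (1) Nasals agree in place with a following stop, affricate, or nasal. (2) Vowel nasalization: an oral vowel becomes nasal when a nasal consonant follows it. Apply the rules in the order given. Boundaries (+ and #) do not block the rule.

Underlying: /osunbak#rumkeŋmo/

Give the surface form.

[osũmbak#rũŋkẽmmo]

Rule 1: /n/ before /b/ (labial) → [m]
Rule 1: /m/ before /k/ (velar) → [ŋ]
Rule 1: /ŋ/ before /m/ (labial) → [m]
After rule 1: osumbak#ruŋkemmo
Rule 2: /u/ before nasal /m/ → [ũ]
Rule 2: /u/ before nasal /ŋ/ → [ũ]
Rule 2: /e/ before nasal /m/ → [ẽ]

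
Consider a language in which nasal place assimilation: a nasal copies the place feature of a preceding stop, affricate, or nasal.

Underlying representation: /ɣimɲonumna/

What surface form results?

/ɲ/ after /m/ (labial) → [m]
/n/ after /m/ (labial) → [m]

[ɣimmonumma]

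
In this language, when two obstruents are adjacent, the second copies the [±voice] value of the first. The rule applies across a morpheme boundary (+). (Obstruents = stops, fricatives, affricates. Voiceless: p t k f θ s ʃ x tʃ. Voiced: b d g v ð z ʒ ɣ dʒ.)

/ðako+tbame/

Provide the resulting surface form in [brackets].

/b/ after /t/ (voiceless) → [p]

[ðako+tpame]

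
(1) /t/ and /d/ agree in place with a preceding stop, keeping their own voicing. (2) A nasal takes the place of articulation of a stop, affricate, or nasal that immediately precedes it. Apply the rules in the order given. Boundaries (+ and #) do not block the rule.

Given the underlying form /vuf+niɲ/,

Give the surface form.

[vuf+niɲ]

Rule 1: no segment meets the rule's conditions; no change.
After rule 1: vuf+niɲ
Rule 2: no segment meets the rule's conditions; no change.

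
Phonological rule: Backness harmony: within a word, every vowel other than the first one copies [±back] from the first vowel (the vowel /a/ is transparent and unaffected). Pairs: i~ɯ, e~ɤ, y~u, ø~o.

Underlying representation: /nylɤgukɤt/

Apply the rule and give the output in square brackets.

[nylegyket]

/ɤ/ harmonizes with /y/ ([-back]) → [e]
/u/ harmonizes with /y/ ([-back]) → [y]
/ɤ/ harmonizes with /y/ ([-back]) → [e]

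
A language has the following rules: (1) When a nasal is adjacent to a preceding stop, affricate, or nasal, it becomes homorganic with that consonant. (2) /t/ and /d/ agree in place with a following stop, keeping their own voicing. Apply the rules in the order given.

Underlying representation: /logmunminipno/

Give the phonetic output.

[logŋunninipmo]

Rule 1: /m/ after /g/ (velar) → [ŋ]
Rule 1: /m/ after /n/ (alveolar) → [n]
Rule 1: /n/ after /p/ (labial) → [m]
After rule 1: logŋunninipmo
Rule 2: no segment meets the rule's conditions; no change.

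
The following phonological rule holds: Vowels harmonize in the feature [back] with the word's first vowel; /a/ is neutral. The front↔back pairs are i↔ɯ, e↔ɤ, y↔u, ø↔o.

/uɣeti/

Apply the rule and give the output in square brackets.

/e/ harmonizes with /u/ ([+back]) → [ɤ]
/i/ harmonizes with /u/ ([+back]) → [ɯ]

[uɣɤtɯ]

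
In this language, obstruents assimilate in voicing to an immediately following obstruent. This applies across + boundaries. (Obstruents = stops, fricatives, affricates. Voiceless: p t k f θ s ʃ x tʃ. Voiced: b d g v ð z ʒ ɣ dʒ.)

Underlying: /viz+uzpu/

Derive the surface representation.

/z/ before /p/ (voiceless) → [s]

[viz+uspu]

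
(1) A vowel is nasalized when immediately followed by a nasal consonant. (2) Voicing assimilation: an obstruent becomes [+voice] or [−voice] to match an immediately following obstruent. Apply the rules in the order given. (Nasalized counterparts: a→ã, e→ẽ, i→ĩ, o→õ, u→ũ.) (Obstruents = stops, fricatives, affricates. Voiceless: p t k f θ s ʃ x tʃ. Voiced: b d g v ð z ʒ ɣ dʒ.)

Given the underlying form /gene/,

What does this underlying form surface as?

[gẽne]

Rule 1: /e/ before nasal /n/ → [ẽ]
After rule 1: gẽne
Rule 2: no segment meets the rule's conditions; no change.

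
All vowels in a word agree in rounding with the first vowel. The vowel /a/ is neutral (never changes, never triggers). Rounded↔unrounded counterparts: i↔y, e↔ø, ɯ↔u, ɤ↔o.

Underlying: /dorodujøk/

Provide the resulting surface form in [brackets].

no segment meets the rule's conditions; no change.

[dorodujøk]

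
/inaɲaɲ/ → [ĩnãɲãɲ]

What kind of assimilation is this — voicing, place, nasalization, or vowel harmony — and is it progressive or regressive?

/i/→[ĩ] /a/→[ã] /a/→[ã].
Each target copies a feature from the following segment, so the direction is regressive.

nasalization, regressive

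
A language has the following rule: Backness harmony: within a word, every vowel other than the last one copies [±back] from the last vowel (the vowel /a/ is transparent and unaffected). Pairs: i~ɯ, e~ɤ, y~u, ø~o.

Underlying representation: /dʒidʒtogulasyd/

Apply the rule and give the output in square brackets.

/o/ harmonizes with /y/ ([-back]) → [ø]
/u/ harmonizes with /y/ ([-back]) → [y]

[dʒidʒtøgylasyd]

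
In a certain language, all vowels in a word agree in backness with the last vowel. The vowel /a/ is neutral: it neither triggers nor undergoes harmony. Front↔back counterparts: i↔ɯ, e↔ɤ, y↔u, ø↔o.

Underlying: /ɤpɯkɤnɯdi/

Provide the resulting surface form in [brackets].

/ɤ/ harmonizes with /i/ ([-back]) → [e]
/ɯ/ harmonizes with /i/ ([-back]) → [i]
/ɤ/ harmonizes with /i/ ([-back]) → [e]
/ɯ/ harmonizes with /i/ ([-back]) → [i]

[epikenidi]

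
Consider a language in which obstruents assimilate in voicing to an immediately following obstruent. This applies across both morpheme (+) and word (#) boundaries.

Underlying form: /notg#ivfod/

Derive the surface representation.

[nodg#iffod]

/t/ before /g/ (voiced) → [d]
/v/ before /f/ (voiceless) → [f]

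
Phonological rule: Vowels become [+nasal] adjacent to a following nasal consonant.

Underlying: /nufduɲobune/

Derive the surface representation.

/u/ before nasal /ɲ/ → [ũ]
/u/ before nasal /n/ → [ũ]

[nufdũɲobũne]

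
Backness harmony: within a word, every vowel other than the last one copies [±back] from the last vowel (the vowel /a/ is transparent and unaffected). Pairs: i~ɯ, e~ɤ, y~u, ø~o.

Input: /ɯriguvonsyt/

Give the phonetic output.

/ɯ/ harmonizes with /y/ ([-back]) → [i]
/u/ harmonizes with /y/ ([-back]) → [y]
/o/ harmonizes with /y/ ([-back]) → [ø]

[irigyvønsyt]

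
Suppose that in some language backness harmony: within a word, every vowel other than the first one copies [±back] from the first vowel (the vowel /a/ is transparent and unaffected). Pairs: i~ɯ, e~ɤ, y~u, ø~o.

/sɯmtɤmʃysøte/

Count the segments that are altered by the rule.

3

/y/ harmonizes with /ɯ/ ([+back]) → [u]
/ø/ harmonizes with /ɯ/ ([+back]) → [o]
/e/ harmonizes with /ɯ/ ([+back]) → [ɤ]
3 segments change.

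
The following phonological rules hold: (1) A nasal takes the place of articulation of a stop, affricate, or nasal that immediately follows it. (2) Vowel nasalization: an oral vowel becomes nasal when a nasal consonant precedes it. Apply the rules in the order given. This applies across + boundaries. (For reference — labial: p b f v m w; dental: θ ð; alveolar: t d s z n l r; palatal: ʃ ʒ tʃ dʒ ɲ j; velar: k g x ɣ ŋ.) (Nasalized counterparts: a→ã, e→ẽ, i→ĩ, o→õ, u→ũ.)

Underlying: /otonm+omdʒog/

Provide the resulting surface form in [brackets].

Rule 1: /n/ before /m/ (labial) → [m]
Rule 1: /m/ before /dʒ/ (palatal) → [ɲ]
After rule 1: otomm+oɲdʒog
Rule 2: /o/ after nasal /m/ → [õ]

[otomm+õɲdʒog]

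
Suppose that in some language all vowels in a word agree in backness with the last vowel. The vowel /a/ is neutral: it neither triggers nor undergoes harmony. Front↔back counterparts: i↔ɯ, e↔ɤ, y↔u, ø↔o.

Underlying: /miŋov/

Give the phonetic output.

[mɯŋov]

/i/ harmonizes with /o/ ([+back]) → [ɯ]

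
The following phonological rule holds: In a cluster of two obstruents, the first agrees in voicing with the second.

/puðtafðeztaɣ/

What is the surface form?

[puθtavðestaɣ]

/ð/ before /t/ (voiceless) → [θ]
/f/ before /ð/ (voiced) → [v]
/z/ before /t/ (voiceless) → [s]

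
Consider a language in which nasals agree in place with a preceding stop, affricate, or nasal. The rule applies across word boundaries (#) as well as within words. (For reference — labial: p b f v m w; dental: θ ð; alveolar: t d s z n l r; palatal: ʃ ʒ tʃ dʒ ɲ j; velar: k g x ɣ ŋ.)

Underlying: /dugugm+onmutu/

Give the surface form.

/m/ after /g/ (velar) → [ŋ]
/m/ after /n/ (alveolar) → [n]

[dugugŋ+onnutu]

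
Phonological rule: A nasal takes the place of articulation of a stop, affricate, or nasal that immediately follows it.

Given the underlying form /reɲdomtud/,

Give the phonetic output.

[rendontud]

/ɲ/ before /d/ (alveolar) → [n]
/m/ before /t/ (alveolar) → [n]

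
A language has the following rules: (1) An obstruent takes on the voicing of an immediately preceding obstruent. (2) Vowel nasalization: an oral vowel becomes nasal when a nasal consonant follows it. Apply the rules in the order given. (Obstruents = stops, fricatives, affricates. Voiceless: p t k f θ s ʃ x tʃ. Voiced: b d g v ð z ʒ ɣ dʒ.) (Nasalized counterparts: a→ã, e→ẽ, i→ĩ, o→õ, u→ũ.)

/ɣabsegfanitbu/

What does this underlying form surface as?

[ɣabzegvãnitpu]

Rule 1: /s/ after /b/ (voiced) → [z]
Rule 1: /f/ after /g/ (voiced) → [v]
Rule 1: /b/ after /t/ (voiceless) → [p]
After rule 1: ɣabzegvanitpu
Rule 2: /a/ before nasal /n/ → [ã]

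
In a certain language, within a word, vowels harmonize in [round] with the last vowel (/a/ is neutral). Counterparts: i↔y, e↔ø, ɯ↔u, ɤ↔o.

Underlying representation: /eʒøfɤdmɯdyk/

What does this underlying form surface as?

[øʒøfodmudyk]

/e/ harmonizes with /y/ ([+round]) → [ø]
/ɤ/ harmonizes with /y/ ([+round]) → [o]
/ɯ/ harmonizes with /y/ ([+round]) → [u]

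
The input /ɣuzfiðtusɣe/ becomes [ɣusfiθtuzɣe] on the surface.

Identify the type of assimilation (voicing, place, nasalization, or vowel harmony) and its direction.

voicing assimilation, regressive

/z/→[s] /ð/→[θ] /s/→[z].
Each target copies a feature from the following segment, so the direction is regressive.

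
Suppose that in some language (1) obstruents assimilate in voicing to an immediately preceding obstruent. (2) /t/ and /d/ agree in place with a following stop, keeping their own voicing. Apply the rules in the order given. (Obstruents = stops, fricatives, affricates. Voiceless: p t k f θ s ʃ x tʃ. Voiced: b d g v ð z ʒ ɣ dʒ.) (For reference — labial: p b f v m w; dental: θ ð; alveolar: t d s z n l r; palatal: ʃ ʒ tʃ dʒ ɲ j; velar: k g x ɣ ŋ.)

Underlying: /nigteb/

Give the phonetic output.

[nigdeb]

Rule 1: /t/ after /g/ (voiced) → [d]
After rule 1: nigdeb
Rule 2: no segment meets the rule's conditions; no change.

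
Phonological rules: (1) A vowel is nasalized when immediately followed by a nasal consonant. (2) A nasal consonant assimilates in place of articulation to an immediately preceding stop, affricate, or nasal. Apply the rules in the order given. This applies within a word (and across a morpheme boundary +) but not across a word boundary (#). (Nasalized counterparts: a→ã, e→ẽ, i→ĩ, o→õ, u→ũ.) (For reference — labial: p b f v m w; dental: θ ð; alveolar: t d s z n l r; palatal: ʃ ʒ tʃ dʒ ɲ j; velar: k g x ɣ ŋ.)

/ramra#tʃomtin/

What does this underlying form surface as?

[rãmra#tʃõmtĩn]

Rule 1: /a/ before nasal /m/ → [ã]
Rule 1: /o/ before nasal /m/ → [õ]
Rule 1: /i/ before nasal /n/ → [ĩ]
After rule 1: rãmra#tʃõmtĩn
Rule 2: no segment meets the rule's conditions; no change.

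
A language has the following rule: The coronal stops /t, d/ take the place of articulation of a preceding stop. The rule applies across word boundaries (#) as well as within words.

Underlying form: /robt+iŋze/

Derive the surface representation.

/t/ after /b/ (labial) → [p]

[robp+iŋze]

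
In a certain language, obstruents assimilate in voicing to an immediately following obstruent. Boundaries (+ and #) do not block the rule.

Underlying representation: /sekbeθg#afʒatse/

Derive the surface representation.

[segbeðg#avʒatse]

/k/ before /b/ (voiced) → [g]
/θ/ before /g/ (voiced) → [ð]
/f/ before /ʒ/ (voiced) → [v]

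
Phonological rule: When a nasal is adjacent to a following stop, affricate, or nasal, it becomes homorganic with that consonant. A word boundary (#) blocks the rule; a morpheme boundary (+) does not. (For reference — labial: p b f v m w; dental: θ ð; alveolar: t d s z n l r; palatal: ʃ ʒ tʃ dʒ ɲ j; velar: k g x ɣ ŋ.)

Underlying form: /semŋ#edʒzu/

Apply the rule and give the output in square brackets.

/m/ before /ŋ/ (velar) → [ŋ]

[seŋŋ#edʒzu]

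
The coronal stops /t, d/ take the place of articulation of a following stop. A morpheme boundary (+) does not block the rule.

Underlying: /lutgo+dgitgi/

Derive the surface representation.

/t/ before /g/ (velar) → [k]
/d/ before /g/ (velar) → [g]
/t/ before /g/ (velar) → [k]

[lukgo+ggikgi]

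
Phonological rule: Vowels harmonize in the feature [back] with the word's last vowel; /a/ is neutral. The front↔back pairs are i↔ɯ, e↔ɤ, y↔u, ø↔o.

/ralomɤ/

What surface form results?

no segment meets the rule's conditions; no change.

[ralomɤ]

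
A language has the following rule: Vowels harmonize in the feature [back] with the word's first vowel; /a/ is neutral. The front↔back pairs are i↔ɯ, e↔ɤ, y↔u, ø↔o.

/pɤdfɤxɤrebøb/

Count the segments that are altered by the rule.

/e/ harmonizes with /ɤ/ ([+back]) → [ɤ]
/ø/ harmonizes with /ɤ/ ([+back]) → [o]
2 segments change.

2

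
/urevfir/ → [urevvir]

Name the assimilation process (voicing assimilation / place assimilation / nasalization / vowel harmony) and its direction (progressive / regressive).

voicing assimilation, progressive

/f/→[v].
Each target copies a feature from the preceding segment, so the direction is progressive.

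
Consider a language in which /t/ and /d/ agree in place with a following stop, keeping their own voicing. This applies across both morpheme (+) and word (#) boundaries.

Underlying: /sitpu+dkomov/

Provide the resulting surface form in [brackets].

/t/ before /p/ (labial) → [p]
/d/ before /k/ (velar) → [g]

[sippu+gkomov]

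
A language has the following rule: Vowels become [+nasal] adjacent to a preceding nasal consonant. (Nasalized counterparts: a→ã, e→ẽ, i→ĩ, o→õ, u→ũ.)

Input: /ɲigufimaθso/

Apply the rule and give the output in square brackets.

/i/ after nasal /ɲ/ → [ĩ]
/a/ after nasal /m/ → [ã]

[ɲĩgufimãθso]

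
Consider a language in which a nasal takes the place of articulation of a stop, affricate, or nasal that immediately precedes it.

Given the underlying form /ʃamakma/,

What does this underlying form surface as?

[ʃamakŋa]

/m/ after /k/ (velar) → [ŋ]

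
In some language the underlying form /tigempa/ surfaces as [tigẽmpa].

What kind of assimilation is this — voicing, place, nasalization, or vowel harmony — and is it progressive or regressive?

/e/→[ẽ].
Each target copies a feature from the following segment, so the direction is regressive.

nasalization, regressive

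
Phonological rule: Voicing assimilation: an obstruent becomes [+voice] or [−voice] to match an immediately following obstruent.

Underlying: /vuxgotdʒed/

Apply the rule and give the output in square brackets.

/x/ before /g/ (voiced) → [ɣ]
/t/ before /dʒ/ (voiced) → [d]

[vuɣgoddʒed]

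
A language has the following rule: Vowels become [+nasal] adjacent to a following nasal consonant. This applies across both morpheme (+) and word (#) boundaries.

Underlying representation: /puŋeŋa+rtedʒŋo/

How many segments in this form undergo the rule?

/u/ before nasal /ŋ/ → [ũ]
/e/ before nasal /ŋ/ → [ẽ]
2 segments change.

2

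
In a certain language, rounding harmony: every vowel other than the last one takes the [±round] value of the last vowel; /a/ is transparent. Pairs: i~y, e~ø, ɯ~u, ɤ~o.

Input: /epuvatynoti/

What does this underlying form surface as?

[epɯvatinɤti]

/u/ harmonizes with /i/ ([-round]) → [ɯ]
/y/ harmonizes with /i/ ([-round]) → [i]
/o/ harmonizes with /i/ ([-round]) → [ɤ]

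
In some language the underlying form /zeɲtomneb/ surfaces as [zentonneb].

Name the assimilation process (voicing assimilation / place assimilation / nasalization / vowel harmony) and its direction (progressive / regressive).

place assimilation, regressive

/ɲ/→[n] /m/→[n].
Each target copies a feature from the following segment, so the direction is regressive.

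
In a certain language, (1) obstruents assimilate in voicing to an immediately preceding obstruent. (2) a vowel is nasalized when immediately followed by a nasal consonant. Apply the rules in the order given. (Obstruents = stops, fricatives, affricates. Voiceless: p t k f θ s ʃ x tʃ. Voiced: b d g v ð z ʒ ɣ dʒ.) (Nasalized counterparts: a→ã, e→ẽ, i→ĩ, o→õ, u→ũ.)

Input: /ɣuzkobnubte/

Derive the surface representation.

Rule 1: /k/ after /z/ (voiced) → [g]
Rule 1: /t/ after /b/ (voiced) → [d]
After rule 1: ɣuzgobnubde
Rule 2: no segment meets the rule's conditions; no change.

[ɣuzgobnubde]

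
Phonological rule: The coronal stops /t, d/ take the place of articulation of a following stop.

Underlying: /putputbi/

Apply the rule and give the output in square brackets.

/t/ before /p/ (labial) → [p]
/t/ before /b/ (labial) → [p]

[puppupbi]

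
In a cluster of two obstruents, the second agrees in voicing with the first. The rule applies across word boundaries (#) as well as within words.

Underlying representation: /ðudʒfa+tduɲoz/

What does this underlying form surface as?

[ðudʒva+ttuɲoz]

/f/ after /dʒ/ (voiced) → [v]
/d/ after /t/ (voiceless) → [t]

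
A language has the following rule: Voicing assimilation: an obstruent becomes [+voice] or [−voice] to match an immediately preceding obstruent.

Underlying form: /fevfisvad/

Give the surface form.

[fevvisfad]

/f/ after /v/ (voiced) → [v]
/v/ after /s/ (voiceless) → [f]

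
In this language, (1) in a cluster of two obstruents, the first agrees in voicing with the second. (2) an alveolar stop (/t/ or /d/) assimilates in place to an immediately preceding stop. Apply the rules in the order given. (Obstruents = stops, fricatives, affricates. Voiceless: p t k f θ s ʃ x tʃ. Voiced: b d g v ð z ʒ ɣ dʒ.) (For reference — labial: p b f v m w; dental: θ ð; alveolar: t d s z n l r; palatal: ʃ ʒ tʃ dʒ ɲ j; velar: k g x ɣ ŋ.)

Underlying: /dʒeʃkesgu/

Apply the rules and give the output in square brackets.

Rule 1: /s/ before /g/ (voiced) → [z]
After rule 1: dʒeʃkezgu
Rule 2: no segment meets the rule's conditions; no change.

[dʒeʃkezgu]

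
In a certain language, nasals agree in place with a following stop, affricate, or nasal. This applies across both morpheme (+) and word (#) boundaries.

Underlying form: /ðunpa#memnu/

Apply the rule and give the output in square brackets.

/n/ before /p/ (labial) → [m]
/m/ before /n/ (alveolar) → [n]

[ðumpa#mennu]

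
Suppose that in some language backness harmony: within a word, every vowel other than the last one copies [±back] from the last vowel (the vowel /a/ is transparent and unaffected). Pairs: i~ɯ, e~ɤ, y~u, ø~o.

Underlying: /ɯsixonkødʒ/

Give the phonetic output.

/ɯ/ harmonizes with /ø/ ([-back]) → [i]
/o/ harmonizes with /ø/ ([-back]) → [ø]

[isixønkødʒ]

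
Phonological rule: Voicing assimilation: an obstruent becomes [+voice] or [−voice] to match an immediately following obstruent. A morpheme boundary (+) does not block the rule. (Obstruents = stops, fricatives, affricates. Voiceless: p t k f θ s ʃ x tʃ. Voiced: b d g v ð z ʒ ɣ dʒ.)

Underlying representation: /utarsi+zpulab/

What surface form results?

[utarsi+spulab]

/z/ before /p/ (voiceless) → [s]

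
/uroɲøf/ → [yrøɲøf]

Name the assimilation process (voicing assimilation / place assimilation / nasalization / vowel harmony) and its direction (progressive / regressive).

/u/→[y] /o/→[ø].
Vowels agree with the last vowel, so the harmony is regressive.

vowel harmony, regressive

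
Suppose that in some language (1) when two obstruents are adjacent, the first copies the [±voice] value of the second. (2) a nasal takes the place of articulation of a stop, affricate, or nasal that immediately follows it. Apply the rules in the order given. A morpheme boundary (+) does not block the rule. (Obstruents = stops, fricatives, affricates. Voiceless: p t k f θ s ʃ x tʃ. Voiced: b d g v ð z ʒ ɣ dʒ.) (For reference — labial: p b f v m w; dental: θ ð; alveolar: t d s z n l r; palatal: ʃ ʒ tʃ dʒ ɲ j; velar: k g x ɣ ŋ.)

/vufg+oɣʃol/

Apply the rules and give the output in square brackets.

[vuvg+oxʃol]

Rule 1: /f/ before /g/ (voiced) → [v]
Rule 1: /ɣ/ before /ʃ/ (voiceless) → [x]
After rule 1: vuvg+oxʃol
Rule 2: no segment meets the rule's conditions; no change.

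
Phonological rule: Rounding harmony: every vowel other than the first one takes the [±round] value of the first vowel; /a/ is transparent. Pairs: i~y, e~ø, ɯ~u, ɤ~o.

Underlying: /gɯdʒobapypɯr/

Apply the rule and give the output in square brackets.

/o/ harmonizes with /ɯ/ ([-round]) → [ɤ]
/y/ harmonizes with /ɯ/ ([-round]) → [i]

[gɯdʒɤbapipɯr]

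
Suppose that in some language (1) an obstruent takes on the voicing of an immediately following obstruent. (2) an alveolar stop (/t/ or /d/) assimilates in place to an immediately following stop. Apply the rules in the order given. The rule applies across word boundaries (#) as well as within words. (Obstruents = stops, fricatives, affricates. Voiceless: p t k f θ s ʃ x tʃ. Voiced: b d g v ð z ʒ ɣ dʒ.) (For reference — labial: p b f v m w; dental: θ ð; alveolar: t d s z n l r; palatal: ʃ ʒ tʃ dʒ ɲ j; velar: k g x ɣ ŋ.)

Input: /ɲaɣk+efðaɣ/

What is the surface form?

[ɲaxk+evðaɣ]

Rule 1: /ɣ/ before /k/ (voiceless) → [x]
Rule 1: /f/ before /ð/ (voiced) → [v]
After rule 1: ɲaxk+evðaɣ
Rule 2: no segment meets the rule's conditions; no change.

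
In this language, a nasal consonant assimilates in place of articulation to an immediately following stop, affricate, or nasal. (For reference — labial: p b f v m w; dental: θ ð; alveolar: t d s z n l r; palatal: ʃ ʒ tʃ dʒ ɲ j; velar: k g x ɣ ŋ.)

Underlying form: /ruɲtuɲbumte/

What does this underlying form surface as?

/ɲ/ before /t/ (alveolar) → [n]
/ɲ/ before /b/ (labial) → [m]
/m/ before /t/ (alveolar) → [n]

[runtumbunte]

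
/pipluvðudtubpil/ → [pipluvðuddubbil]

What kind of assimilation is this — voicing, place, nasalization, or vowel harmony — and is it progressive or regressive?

voicing assimilation, progressive

/t/→[d] /p/→[b].
Each target copies a feature from the preceding segment, so the direction is progressive.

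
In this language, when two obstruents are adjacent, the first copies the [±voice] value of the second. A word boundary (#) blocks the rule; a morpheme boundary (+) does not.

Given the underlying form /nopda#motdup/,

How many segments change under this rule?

2

/p/ before /d/ (voiced) → [b]
/t/ before /d/ (voiced) → [d]
2 segments change.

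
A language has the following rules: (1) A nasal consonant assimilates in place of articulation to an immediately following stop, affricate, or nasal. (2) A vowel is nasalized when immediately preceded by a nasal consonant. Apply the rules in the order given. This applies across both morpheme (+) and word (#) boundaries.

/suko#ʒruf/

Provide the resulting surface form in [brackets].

[suko#ʒruf]

Rule 1: no segment meets the rule's conditions; no change.
After rule 1: suko#ʒruf
Rule 2: no segment meets the rule's conditions; no change.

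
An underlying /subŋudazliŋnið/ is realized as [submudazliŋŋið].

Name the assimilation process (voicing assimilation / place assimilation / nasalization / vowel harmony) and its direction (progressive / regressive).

/ŋ/→[m] /n/→[ŋ].
Each target copies a feature from the preceding segment, so the direction is progressive.

place assimilation, progressive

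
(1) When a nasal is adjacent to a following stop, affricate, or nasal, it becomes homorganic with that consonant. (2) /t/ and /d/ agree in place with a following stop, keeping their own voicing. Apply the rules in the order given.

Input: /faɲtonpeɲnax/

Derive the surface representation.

[fantompennax]

Rule 1: /ɲ/ before /t/ (alveolar) → [n]
Rule 1: /n/ before /p/ (labial) → [m]
Rule 1: /ɲ/ before /n/ (alveolar) → [n]
After rule 1: fantompennax
Rule 2: no segment meets the rule's conditions; no change.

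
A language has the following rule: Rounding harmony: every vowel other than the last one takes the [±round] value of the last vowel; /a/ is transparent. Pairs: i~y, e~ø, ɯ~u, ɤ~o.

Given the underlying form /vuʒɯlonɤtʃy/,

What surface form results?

[vuʒulonotʃy]

/ɯ/ harmonizes with /y/ ([+round]) → [u]
/ɤ/ harmonizes with /y/ ([+round]) → [o]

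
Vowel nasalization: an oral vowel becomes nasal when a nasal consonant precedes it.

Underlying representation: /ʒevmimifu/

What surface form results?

[ʒevmĩmĩfu]

/i/ after nasal /m/ → [ĩ]
/i/ after nasal /m/ → [ĩ]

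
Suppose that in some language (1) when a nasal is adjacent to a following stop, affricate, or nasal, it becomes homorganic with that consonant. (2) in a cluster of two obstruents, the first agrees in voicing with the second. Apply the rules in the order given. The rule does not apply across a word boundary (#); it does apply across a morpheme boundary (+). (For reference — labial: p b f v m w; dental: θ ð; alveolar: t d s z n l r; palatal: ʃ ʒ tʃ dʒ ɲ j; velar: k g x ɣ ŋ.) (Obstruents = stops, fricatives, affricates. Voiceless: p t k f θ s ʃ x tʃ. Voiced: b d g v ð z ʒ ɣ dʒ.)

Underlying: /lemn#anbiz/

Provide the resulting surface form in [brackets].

Rule 1: /m/ before /n/ (alveolar) → [n]
Rule 1: /n/ before /b/ (labial) → [m]
After rule 1: lenn#ambiz
Rule 2: no segment meets the rule's conditions; no change.

[lenn#ambiz]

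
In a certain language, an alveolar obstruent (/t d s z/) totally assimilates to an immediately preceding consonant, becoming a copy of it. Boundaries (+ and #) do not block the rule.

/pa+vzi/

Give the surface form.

/z/ after /v/ → [v] (total assimilation)

[pa+vvi]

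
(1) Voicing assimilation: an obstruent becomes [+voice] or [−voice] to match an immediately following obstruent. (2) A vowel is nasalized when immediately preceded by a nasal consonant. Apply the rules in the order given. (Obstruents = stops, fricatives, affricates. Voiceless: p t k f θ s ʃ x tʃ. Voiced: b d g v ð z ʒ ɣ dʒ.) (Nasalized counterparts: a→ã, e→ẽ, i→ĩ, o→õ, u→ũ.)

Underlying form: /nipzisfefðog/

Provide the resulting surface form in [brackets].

Rule 1: /p/ before /z/ (voiced) → [b]
Rule 1: /f/ before /ð/ (voiced) → [v]
After rule 1: nibzisfevðog
Rule 2: /i/ after nasal /n/ → [ĩ]

[nĩbzisfevðog]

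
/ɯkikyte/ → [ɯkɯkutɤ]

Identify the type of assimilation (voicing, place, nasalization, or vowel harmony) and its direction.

/i/→[ɯ] /y/→[u] /e/→[ɤ].
Vowels agree with the first vowel, so the harmony is progressive.

vowel harmony, progressive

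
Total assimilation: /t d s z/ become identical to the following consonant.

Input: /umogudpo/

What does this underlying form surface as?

[umoguppo]

/d/ before /p/ → [p] (total assimilation)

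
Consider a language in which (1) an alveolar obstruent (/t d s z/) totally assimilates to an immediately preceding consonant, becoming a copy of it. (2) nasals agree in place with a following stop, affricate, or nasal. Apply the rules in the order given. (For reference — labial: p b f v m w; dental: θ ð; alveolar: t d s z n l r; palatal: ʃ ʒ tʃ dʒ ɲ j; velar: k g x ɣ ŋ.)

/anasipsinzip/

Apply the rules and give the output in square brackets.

[anasippinnip]

Rule 1: /s/ after /p/ → [p] (total assimilation)
Rule 1: /z/ after /n/ → [n] (total assimilation)
After rule 1: anasippinnip
Rule 2: no segment meets the rule's conditions; no change.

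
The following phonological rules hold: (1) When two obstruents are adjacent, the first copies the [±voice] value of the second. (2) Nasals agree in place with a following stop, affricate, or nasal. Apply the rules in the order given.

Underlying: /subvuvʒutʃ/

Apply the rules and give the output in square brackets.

Rule 1: no segment meets the rule's conditions; no change.
After rule 1: subvuvʒutʃ
Rule 2: no segment meets the rule's conditions; no change.

[subvuvʒutʃ]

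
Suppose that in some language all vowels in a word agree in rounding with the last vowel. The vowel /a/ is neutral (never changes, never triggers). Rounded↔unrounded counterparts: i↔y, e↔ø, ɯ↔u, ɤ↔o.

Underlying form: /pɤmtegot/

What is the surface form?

/ɤ/ harmonizes with /o/ ([+round]) → [o]
/e/ harmonizes with /o/ ([+round]) → [ø]

[pomtøgot]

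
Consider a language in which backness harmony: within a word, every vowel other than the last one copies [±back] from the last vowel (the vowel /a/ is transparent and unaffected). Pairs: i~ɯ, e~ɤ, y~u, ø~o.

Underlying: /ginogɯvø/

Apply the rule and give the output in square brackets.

/o/ harmonizes with /ø/ ([-back]) → [ø]
/ɯ/ harmonizes with /ø/ ([-back]) → [i]

[ginøgivø]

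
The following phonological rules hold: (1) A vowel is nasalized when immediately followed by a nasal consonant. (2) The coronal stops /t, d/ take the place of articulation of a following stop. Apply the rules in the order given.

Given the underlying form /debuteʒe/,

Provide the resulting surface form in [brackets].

Rule 1: no segment meets the rule's conditions; no change.
After rule 1: debuteʒe
Rule 2: no segment meets the rule's conditions; no change.

[debuteʒe]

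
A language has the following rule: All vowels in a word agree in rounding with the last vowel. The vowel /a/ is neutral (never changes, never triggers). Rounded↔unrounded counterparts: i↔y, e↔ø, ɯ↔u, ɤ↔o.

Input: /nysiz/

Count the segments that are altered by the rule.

/y/ harmonizes with /i/ ([-round]) → [i]
1 segment changes.

1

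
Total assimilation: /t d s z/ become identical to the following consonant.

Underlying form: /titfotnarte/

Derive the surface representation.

[tiffonnarte]

/t/ before /f/ → [f] (total assimilation)
/t/ before /n/ → [n] (total assimilation)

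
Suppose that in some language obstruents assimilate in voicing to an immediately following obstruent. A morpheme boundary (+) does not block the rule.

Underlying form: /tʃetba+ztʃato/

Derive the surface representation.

[tʃedba+stʃato]

/t/ before /b/ (voiced) → [d]
/z/ before /tʃ/ (voiceless) → [s]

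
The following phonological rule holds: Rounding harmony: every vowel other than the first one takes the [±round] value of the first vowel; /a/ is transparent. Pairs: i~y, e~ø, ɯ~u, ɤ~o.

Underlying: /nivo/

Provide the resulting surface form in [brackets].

[nivɤ]

/o/ harmonizes with /i/ ([-round]) → [ɤ]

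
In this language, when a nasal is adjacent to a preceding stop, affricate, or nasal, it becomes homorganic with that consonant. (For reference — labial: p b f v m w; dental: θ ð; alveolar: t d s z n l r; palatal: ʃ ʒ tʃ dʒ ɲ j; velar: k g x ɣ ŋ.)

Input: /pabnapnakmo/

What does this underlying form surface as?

[pabmapmakŋo]

/n/ after /b/ (labial) → [m]
/n/ after /p/ (labial) → [m]
/m/ after /k/ (velar) → [ŋ]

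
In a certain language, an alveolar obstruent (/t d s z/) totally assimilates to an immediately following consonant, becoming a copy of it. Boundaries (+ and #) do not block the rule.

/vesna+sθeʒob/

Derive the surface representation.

[venna+θθeʒob]

/s/ before /n/ → [n] (total assimilation)
/s/ before /θ/ → [θ] (total assimilation)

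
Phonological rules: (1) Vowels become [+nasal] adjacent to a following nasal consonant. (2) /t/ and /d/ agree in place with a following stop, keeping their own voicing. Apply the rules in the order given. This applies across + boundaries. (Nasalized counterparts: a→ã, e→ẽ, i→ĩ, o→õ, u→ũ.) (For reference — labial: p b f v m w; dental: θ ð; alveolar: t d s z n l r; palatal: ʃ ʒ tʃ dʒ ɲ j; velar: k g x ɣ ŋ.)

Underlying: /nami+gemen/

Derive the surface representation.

Rule 1: /a/ before nasal /m/ → [ã]
Rule 1: /e/ before nasal /m/ → [ẽ]
Rule 1: /e/ before nasal /n/ → [ẽ]
After rule 1: nãmi+gẽmẽn
Rule 2: no segment meets the rule's conditions; no change.

[nãmi+gẽmẽn]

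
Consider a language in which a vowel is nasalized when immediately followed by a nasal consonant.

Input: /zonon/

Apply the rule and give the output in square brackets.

[zõnõn]

/o/ before nasal /n/ → [õ]
/o/ before nasal /n/ → [õ]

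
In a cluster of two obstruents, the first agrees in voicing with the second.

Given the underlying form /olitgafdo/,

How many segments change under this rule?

/t/ before /g/ (voiced) → [d]
/f/ before /d/ (voiced) → [v]
2 segments change.

2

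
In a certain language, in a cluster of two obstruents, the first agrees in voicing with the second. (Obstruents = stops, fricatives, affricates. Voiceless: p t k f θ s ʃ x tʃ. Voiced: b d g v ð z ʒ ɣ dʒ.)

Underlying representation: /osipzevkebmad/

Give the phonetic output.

[osibzefkebmad]

/p/ before /z/ (voiced) → [b]
/v/ before /k/ (voiceless) → [f]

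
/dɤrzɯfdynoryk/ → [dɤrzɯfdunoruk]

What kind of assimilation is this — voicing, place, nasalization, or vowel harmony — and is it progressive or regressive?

vowel harmony, progressive

/y/→[u] /y/→[u].
Vowels agree with the first vowel, so the harmony is progressive.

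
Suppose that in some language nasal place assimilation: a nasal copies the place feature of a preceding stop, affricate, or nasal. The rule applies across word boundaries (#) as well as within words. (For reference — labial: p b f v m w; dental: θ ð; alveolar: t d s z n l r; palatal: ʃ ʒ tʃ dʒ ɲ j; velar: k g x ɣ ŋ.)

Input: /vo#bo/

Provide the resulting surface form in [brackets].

no segment meets the rule's conditions; no change.

[vo#bo]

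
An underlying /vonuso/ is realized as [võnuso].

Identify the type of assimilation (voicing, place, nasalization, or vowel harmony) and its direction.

/o/→[õ].
Each target copies a feature from the following segment, so the direction is regressive.

nasalization, regressive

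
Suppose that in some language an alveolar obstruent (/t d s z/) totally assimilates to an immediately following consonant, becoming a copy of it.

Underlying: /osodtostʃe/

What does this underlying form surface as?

/d/ before /t/ → [t] (total assimilation)
/s/ before /tʃ/ → [tʃ] (total assimilation)

[osottotʃtʃe]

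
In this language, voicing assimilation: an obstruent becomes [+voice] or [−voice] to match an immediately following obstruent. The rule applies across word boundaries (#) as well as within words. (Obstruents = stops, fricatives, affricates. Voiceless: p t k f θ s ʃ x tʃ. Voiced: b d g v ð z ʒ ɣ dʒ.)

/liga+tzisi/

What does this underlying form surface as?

[liga+dzisi]

/t/ before /z/ (voiced) → [d]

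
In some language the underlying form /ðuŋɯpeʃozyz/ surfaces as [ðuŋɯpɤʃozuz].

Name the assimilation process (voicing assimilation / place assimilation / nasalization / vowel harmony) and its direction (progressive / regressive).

vowel harmony, progressive

/e/→[ɤ] /y/→[u].
Vowels agree with the first vowel, so the harmony is progressive.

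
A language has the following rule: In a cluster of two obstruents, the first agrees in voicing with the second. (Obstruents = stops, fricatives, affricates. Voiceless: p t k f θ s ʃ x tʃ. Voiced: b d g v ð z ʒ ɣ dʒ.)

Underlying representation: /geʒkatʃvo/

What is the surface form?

[geʃkadʒvo]

/ʒ/ before /k/ (voiceless) → [ʃ]
/tʃ/ before /v/ (voiced) → [dʒ]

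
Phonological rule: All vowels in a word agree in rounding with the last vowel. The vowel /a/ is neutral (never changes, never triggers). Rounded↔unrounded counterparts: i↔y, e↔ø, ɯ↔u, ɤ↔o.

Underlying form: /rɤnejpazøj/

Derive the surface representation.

/ɤ/ harmonizes with /ø/ ([+round]) → [o]
/e/ harmonizes with /ø/ ([+round]) → [ø]

[ronøjpazøj]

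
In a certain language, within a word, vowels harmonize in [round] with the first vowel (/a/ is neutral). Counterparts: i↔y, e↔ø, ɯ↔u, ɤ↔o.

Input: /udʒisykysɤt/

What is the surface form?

/i/ harmonizes with /u/ ([+round]) → [y]
/ɤ/ harmonizes with /u/ ([+round]) → [o]

[udʒysykysot]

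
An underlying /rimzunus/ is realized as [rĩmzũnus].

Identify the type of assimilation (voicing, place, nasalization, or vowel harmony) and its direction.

nasalization, regressive

/i/→[ĩ] /u/→[ũ].
Each target copies a feature from the following segment, so the direction is regressive.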